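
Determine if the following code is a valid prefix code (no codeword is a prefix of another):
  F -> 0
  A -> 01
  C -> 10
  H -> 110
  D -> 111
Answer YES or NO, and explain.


Checking each pair (does one codeword prefix another?):
  F='0' vs A='01': prefix -- VIOLATION

NO -- this is NOT a valid prefix code. F (0) is a prefix of A (01).


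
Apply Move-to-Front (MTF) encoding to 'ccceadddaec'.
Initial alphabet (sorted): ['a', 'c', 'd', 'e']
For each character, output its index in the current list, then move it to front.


MTF encoding:
'c': index 1 in ['a', 'c', 'd', 'e'] -> ['c', 'a', 'd', 'e']
'c': index 0 in ['c', 'a', 'd', 'e'] -> ['c', 'a', 'd', 'e']
'c': index 0 in ['c', 'a', 'd', 'e'] -> ['c', 'a', 'd', 'e']
'e': index 3 in ['c', 'a', 'd', 'e'] -> ['e', 'c', 'a', 'd']
'a': index 2 in ['e', 'c', 'a', 'd'] -> ['a', 'e', 'c', 'd']
'd': index 3 in ['a', 'e', 'c', 'd'] -> ['d', 'a', 'e', 'c']
'd': index 0 in ['d', 'a', 'e', 'c'] -> ['d', 'a', 'e', 'c']
'd': index 0 in ['d', 'a', 'e', 'c'] -> ['d', 'a', 'e', 'c']
'a': index 1 in ['d', 'a', 'e', 'c'] -> ['a', 'd', 'e', 'c']
'e': index 2 in ['a', 'd', 'e', 'c'] -> ['e', 'a', 'd', 'c']
'c': index 3 in ['e', 'a', 'd', 'c'] -> ['c', 'e', 'a', 'd']


Output: [1, 0, 0, 3, 2, 3, 0, 0, 1, 2, 3]


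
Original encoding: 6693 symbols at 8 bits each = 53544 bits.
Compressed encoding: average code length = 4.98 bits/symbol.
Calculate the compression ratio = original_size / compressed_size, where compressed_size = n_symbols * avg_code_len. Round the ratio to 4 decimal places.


original_size = n_symbols * orig_bits = 6693 * 8 = 53544 bits
compressed_size = n_symbols * avg_code_len = 6693 * 4.98 = 33331.14 bits
ratio = original_size / compressed_size = 53544 / 33331.14 = 1.6064

Compression ratio = 1.6064


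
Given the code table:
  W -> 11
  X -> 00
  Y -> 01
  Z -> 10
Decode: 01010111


Decoding:
01 -> Y
01 -> Y
01 -> Y
11 -> W


Result: YYYW


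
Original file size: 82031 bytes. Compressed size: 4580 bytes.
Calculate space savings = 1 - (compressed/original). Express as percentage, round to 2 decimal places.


ratio = compressed/original = 4580/82031 = 0.055833
savings = 1 - ratio = 1 - 0.055833 = 0.944167
as a percentage: 0.944167 * 100 = 94.42%

Space savings = 1 - 4580/82031 = 94.42%


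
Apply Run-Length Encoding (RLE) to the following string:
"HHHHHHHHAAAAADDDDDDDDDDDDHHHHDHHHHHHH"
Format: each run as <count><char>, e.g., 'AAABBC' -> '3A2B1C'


Scanning runs left to right:
  i=0: run of 'H' x 8 -> '8H'
  i=8: run of 'A' x 5 -> '5A'
  i=13: run of 'D' x 12 -> '12D'
  i=25: run of 'H' x 4 -> '4H'
  i=29: run of 'D' x 1 -> '1D'
  i=30: run of 'H' x 7 -> '7H'

RLE = 8H5A12D4H1D7H


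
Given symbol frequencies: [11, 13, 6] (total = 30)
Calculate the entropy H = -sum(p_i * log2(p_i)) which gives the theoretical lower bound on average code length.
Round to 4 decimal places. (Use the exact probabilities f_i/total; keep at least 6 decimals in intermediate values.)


Per-symbol terms -p_i * log2(p_i) with p_i = f_i/30:
  p = 11/30 = 0.366667: log2(p) = -1.447459, -p*log2(p) = 0.530735
  p = 13/30 = 0.433333: log2(p) = -1.206451, -p*log2(p) = 0.522795
  p = 6/30 = 0.200000: log2(p) = -2.321928, -p*log2(p) = 0.464386
H = 0.530735 + 0.522795 + 0.464386 = 1.517916

H = 1.5179 bits/symbol


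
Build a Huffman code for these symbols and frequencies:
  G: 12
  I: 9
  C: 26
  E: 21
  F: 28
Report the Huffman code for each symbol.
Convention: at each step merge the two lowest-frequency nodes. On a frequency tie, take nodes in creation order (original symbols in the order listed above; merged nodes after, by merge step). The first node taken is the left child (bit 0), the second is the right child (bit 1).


Huffman tree construction:
Step 1: Merge I(9) + G(12) = 21
Step 2: Merge E(21) + (I+G)(21) = 42
Step 3: Merge C(26) + F(28) = 54
Step 4: Merge (E+(I+G))(42) + (C+F)(54) = 96
Read each symbol's code off the tree from the root (left child = 0, right child = 1).

Codes:
  G: 011 (length 3)
  I: 010 (length 3)
  C: 10 (length 2)
  E: 00 (length 2)
  F: 11 (length 2)
Average code length: 213/96 = 2.2188 bits/symbol


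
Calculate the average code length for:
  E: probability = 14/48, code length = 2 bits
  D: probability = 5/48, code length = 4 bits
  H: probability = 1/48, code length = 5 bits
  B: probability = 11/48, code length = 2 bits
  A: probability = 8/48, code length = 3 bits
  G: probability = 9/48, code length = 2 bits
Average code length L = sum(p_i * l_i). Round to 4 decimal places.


Weighted contributions p_i * l_i:
  E: (14/48) * 2 = 28/48
  D: (5/48) * 4 = 20/48
  H: (1/48) * 5 = 5/48
  B: (11/48) * 2 = 22/48
  A: (8/48) * 3 = 24/48
  G: (9/48) * 2 = 18/48
Sum = (28 + 20 + 5 + 22 + 24 + 18)/48 = 117/48

L = 117/48 = 2.4375 bits/symbol


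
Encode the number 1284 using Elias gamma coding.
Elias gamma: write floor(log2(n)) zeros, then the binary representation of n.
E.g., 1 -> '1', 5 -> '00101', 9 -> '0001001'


num_bits = floor(log2(1284)) + 1 = 11
leading_zeros = num_bits - 1 = 10
binary(1284) = 10100000100

Elias gamma(1284) = '0000000000' + '10100000100' = 000000000010100000100 (21 bits)


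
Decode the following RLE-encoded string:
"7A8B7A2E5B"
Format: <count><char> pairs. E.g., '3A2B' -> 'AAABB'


Expanding each <count><char> pair:
  7A -> 'AAAAAAA'
  8B -> 'BBBBBBBB'
  7A -> 'AAAAAAA'
  2E -> 'EE'
  5B -> 'BBBBB'

Decoded = AAAAAAABBBBBBBBAAAAAAAEEBBBBB


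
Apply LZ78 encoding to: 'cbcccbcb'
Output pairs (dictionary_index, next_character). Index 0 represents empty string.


LZ78 encoding steps:
Dictionary: {0: ''}
Step 1: w='' (idx 0), next='c' -> output (0, 'c'), add 'c' as idx 1
Step 2: w='' (idx 0), next='b' -> output (0, 'b'), add 'b' as idx 2
Step 3: w='c' (idx 1), next='c' -> output (1, 'c'), add 'cc' as idx 3
Step 4: w='c' (idx 1), next='b' -> output (1, 'b'), add 'cb' as idx 4
Step 5: w='cb' (idx 4), end of input -> output (4, '')


Encoded: [(0, 'c'), (0, 'b'), (1, 'c'), (1, 'b'), (4, '')]


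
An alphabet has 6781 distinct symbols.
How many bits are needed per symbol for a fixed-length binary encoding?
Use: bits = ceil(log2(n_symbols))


log2(6781) = 12.7273
Bracket: 2^12 = 4096 < 6781 <= 2^13 = 8192
So ceil(log2(6781)) = 13

bits = ceil(log2(6781)) = ceil(12.7273) = 13 bits


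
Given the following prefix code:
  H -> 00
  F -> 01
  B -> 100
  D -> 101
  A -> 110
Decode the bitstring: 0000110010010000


Decoding step by step:
Bits 00 -> H
Bits 00 -> H
Bits 110 -> A
Bits 01 -> F
Bits 00 -> H
Bits 100 -> B
Bits 00 -> H


Decoded message: HHAFHBH


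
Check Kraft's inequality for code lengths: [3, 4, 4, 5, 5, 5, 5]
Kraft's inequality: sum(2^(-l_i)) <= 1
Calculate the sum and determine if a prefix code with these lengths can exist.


Sum = 2^(-3) + 2^(-4) + 2^(-4) + 2^(-5) + 2^(-5) + 2^(-5) + 2^(-5)
    = 0.125 + 0.0625 + 0.0625 + 0.03125 + 0.03125 + 0.03125 + 0.03125
    = 12/32 = 0.375
Since 0.375 <= 1, Kraft's inequality IS satisfied.
A prefix code with these lengths CAN exist.

Kraft sum = 0.375. Satisfied.


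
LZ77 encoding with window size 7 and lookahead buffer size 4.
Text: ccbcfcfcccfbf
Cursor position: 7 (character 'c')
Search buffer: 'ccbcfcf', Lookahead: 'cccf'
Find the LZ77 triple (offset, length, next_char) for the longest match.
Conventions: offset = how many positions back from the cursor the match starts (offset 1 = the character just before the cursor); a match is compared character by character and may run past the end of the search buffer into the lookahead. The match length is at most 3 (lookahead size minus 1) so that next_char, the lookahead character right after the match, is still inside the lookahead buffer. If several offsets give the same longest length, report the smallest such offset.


Try each offset into the search buffer:
  offset=1 (pos 6, char 'f'): match length 0
  offset=2 (pos 5, char 'c'): match length 1
  offset=3 (pos 4, char 'f'): match length 0
  offset=4 (pos 3, char 'c'): match length 1
  offset=5 (pos 2, char 'b'): match length 0
  offset=6 (pos 1, char 'c'): match length 1
  offset=7 (pos 0, char 'c'): match length 2
Longest match has length 2 at offset 7.
next_char = character at position 7 + 2 = 9 -> 'c'

Best match: offset=7, length=2 (matching 'cc' starting at position 0)
LZ77 triple: (7, 2, 'c')


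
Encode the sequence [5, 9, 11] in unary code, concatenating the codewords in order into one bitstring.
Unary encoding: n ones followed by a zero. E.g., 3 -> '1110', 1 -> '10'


Encode each number as n ones followed by a terminating 0:
  5 -> 111110 (6 bits)
  9 -> 1111111110 (10 bits)
  11 -> 111111111110 (12 bits)
Total length = 6 + 10 + 12 = 28 bits.

Unary([5, 9, 11]) = 1111101111111110111111111110 (28 bits)


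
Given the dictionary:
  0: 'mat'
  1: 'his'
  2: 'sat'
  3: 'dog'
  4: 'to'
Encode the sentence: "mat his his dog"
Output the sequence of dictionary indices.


Look up each word in the dictionary:
  'mat' -> 0
  'his' -> 1
  'his' -> 1
  'dog' -> 3

Encoded: [0, 1, 1, 3]


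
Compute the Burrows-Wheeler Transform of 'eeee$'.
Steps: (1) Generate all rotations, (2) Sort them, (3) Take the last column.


Rotations (sorted):
  0: $eeee -> last char: e
  1: e$eee -> last char: e
  2: ee$ee -> last char: e
  3: eee$e -> last char: e
  4: eeee$ -> last char: $


BWT = eeee$


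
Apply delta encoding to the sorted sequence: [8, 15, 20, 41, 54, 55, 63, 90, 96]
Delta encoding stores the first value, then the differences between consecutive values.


First value: 8
Deltas:
  15 - 8 = 7
  20 - 15 = 5
  41 - 20 = 21
  54 - 41 = 13
  55 - 54 = 1
  63 - 55 = 8
  90 - 63 = 27
  96 - 90 = 6


Delta encoded: [8, 7, 5, 21, 13, 1, 8, 27, 6]


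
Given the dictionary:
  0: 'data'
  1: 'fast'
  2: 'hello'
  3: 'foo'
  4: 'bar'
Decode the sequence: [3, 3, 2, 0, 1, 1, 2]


Look up each index in the dictionary:
  3 -> 'foo'
  3 -> 'foo'
  2 -> 'hello'
  0 -> 'data'
  1 -> 'fast'
  1 -> 'fast'
  2 -> 'hello'

Decoded: "foo foo hello data fast fast hello"


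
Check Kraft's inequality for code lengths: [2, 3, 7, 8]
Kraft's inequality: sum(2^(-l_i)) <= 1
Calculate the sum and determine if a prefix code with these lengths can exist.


Sum = 2^(-2) + 2^(-3) + 2^(-7) + 2^(-8)
    = 0.25 + 0.125 + 0.0078125 + 0.00390625
    = 99/256 = 0.38671875
Since 0.38671875 <= 1, Kraft's inequality IS satisfied.
A prefix code with these lengths CAN exist.

Kraft sum = 0.38671875. Satisfied.


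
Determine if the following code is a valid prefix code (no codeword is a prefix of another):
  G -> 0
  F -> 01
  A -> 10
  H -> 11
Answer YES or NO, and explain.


Checking each pair (does one codeword prefix another?):
  G='0' vs F='01': prefix -- VIOLATION

NO -- this is NOT a valid prefix code. G (0) is a prefix of F (01).


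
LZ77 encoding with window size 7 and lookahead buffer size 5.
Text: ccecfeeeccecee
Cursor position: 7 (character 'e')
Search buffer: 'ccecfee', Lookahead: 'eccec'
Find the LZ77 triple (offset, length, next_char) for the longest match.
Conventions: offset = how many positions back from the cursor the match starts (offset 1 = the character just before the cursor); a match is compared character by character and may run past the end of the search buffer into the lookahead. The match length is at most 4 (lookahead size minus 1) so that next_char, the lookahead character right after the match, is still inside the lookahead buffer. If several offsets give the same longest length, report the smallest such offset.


Try each offset into the search buffer:
  offset=1 (pos 6, char 'e'): match length 1
  offset=2 (pos 5, char 'e'): match length 1
  offset=3 (pos 4, char 'f'): match length 0
  offset=4 (pos 3, char 'c'): match length 0
  offset=5 (pos 2, char 'e'): match length 2
  offset=6 (pos 1, char 'c'): match length 0
  offset=7 (pos 0, char 'c'): match length 0
Longest match has length 2 at offset 5.
next_char = character at position 7 + 2 = 9 -> 'c'

Best match: offset=5, length=2 (matching 'ec' starting at position 2)
LZ77 triple: (5, 2, 'c')


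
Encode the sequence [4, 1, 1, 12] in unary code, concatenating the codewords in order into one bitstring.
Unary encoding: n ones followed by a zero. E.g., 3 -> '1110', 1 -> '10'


Encode each number as n ones followed by a terminating 0:
  4 -> 11110 (5 bits)
  1 -> 10 (2 bits)
  1 -> 10 (2 bits)
  12 -> 1111111111110 (13 bits)
Total length = 5 + 2 + 2 + 13 = 22 bits.

Unary([4, 1, 1, 12]) = 1111010101111111111110 (22 bits)


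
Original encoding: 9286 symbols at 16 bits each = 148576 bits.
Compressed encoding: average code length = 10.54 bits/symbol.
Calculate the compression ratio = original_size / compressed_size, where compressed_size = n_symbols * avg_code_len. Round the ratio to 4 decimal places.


original_size = n_symbols * orig_bits = 9286 * 16 = 148576 bits
compressed_size = n_symbols * avg_code_len = 9286 * 10.54 = 97874.44 bits
ratio = original_size / compressed_size = 148576 / 97874.44 = 1.518

Compression ratio = 1.518


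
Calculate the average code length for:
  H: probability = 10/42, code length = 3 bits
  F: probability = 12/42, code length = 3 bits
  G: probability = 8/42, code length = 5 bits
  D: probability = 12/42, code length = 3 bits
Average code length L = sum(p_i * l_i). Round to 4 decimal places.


Weighted contributions p_i * l_i:
  H: (10/42) * 3 = 30/42
  F: (12/42) * 3 = 36/42
  G: (8/42) * 5 = 40/42
  D: (12/42) * 3 = 36/42
Sum = (30 + 36 + 40 + 36)/42 = 142/42

L = 142/42 = 3.3810 bits/symbol


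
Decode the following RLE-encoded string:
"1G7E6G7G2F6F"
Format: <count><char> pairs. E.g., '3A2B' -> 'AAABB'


Expanding each <count><char> pair:
  1G -> 'G'
  7E -> 'EEEEEEE'
  6G -> 'GGGGGG'
  7G -> 'GGGGGGG'
  2F -> 'FF'
  6F -> 'FFFFFF'

Decoded = GEEEEEEEGGGGGGGGGGGGGFFFFFFFF


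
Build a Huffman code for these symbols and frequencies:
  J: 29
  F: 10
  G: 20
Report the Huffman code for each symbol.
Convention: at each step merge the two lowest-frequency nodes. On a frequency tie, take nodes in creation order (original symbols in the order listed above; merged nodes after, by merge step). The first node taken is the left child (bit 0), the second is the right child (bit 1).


Huffman tree construction:
Step 1: Merge F(10) + G(20) = 30
Step 2: Merge J(29) + (F+G)(30) = 59
Read each symbol's code off the tree from the root (left child = 0, right child = 1).

Codes:
  J: 0 (length 1)
  F: 10 (length 2)
  G: 11 (length 2)
Average code length: 89/59 = 1.5085 bits/symbol


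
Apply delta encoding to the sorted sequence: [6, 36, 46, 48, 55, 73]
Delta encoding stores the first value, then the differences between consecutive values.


First value: 6
Deltas:
  36 - 6 = 30
  46 - 36 = 10
  48 - 46 = 2
  55 - 48 = 7
  73 - 55 = 18


Delta encoded: [6, 30, 10, 2, 7, 18]


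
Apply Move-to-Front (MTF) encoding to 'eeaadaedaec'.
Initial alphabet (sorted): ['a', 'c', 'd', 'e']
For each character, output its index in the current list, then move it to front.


MTF encoding:
'e': index 3 in ['a', 'c', 'd', 'e'] -> ['e', 'a', 'c', 'd']
'e': index 0 in ['e', 'a', 'c', 'd'] -> ['e', 'a', 'c', 'd']
'a': index 1 in ['e', 'a', 'c', 'd'] -> ['a', 'e', 'c', 'd']
'a': index 0 in ['a', 'e', 'c', 'd'] -> ['a', 'e', 'c', 'd']
'd': index 3 in ['a', 'e', 'c', 'd'] -> ['d', 'a', 'e', 'c']
'a': index 1 in ['d', 'a', 'e', 'c'] -> ['a', 'd', 'e', 'c']
'e': index 2 in ['a', 'd', 'e', 'c'] -> ['e', 'a', 'd', 'c']
'd': index 2 in ['e', 'a', 'd', 'c'] -> ['d', 'e', 'a', 'c']
'a': index 2 in ['d', 'e', 'a', 'c'] -> ['a', 'd', 'e', 'c']
'e': index 2 in ['a', 'd', 'e', 'c'] -> ['e', 'a', 'd', 'c']
'c': index 3 in ['e', 'a', 'd', 'c'] -> ['c', 'e', 'a', 'd']


Output: [3, 0, 1, 0, 3, 1, 2, 2, 2, 2, 3]


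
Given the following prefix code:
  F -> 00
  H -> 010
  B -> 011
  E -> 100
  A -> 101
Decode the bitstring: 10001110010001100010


Decoding step by step:
Bits 100 -> E
Bits 011 -> B
Bits 100 -> E
Bits 100 -> E
Bits 011 -> B
Bits 00 -> F
Bits 010 -> H


Decoded message: EBEEBFH


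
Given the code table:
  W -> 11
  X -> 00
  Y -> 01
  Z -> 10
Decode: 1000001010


Decoding:
10 -> Z
00 -> X
00 -> X
10 -> Z
10 -> Z


Result: ZXXZZ


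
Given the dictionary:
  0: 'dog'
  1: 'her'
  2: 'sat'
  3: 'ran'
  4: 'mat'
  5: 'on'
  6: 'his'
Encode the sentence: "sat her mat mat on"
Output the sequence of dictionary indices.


Look up each word in the dictionary:
  'sat' -> 2
  'her' -> 1
  'mat' -> 4
  'mat' -> 4
  'on' -> 5

Encoded: [2, 1, 4, 4, 5]


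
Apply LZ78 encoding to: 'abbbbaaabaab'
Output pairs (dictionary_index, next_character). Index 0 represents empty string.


LZ78 encoding steps:
Dictionary: {0: ''}
Step 1: w='' (idx 0), next='a' -> output (0, 'a'), add 'a' as idx 1
Step 2: w='' (idx 0), next='b' -> output (0, 'b'), add 'b' as idx 2
Step 3: w='b' (idx 2), next='b' -> output (2, 'b'), add 'bb' as idx 3
Step 4: w='b' (idx 2), next='a' -> output (2, 'a'), add 'ba' as idx 4
Step 5: w='a' (idx 1), next='a' -> output (1, 'a'), add 'aa' as idx 5
Step 6: w='ba' (idx 4), next='a' -> output (4, 'a'), add 'baa' as idx 6
Step 7: w='b' (idx 2), end of input -> output (2, '')


Encoded: [(0, 'a'), (0, 'b'), (2, 'b'), (2, 'a'), (1, 'a'), (4, 'a'), (2, '')]


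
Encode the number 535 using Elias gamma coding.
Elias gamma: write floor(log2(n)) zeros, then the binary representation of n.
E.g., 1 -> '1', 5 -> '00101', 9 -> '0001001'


num_bits = floor(log2(535)) + 1 = 10
leading_zeros = num_bits - 1 = 9
binary(535) = 1000010111

Elias gamma(535) = '000000000' + '1000010111' = 0000000001000010111 (19 bits)


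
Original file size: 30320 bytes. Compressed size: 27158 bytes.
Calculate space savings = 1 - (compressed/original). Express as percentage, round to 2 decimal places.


ratio = compressed/original = 27158/30320 = 0.895712
savings = 1 - ratio = 1 - 0.895712 = 0.104288
as a percentage: 0.104288 * 100 = 10.43%

Space savings = 1 - 27158/30320 = 10.43%


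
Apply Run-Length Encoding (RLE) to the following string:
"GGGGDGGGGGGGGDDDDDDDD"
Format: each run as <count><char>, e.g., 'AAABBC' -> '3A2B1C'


Scanning runs left to right:
  i=0: run of 'G' x 4 -> '4G'
  i=4: run of 'D' x 1 -> '1D'
  i=5: run of 'G' x 8 -> '8G'
  i=13: run of 'D' x 8 -> '8D'

RLE = 4G1D8G8D


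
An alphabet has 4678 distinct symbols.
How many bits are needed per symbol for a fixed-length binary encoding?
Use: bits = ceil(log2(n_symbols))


log2(4678) = 12.1917
Bracket: 2^12 = 4096 < 4678 <= 2^13 = 8192
So ceil(log2(4678)) = 13

bits = ceil(log2(4678)) = ceil(12.1917) = 13 bits


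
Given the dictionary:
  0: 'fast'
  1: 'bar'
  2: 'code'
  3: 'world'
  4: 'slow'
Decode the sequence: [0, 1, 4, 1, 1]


Look up each index in the dictionary:
  0 -> 'fast'
  1 -> 'bar'
  4 -> 'slow'
  1 -> 'bar'
  1 -> 'bar'

Decoded: "fast bar slow bar bar"


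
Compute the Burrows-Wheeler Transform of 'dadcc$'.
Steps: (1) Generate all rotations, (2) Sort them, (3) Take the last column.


Rotations (sorted):
  0: $dadcc -> last char: c
  1: adcc$d -> last char: d
  2: c$dadc -> last char: c
  3: cc$dad -> last char: d
  4: dadcc$ -> last char: $
  5: dcc$da -> last char: a


BWT = cdcd$a


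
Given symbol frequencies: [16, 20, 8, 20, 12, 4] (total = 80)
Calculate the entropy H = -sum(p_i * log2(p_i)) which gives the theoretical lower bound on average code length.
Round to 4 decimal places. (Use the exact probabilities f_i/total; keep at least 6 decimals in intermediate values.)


Per-symbol terms -p_i * log2(p_i) with p_i = f_i/80:
  p = 16/80 = 0.200000: log2(p) = -2.321928, -p*log2(p) = 0.464386
  p = 20/80 = 0.250000: log2(p) = -2.000000, -p*log2(p) = 0.500000
  p = 8/80 = 0.100000: log2(p) = -3.321928, -p*log2(p) = 0.332193
  p = 20/80 = 0.250000: log2(p) = -2.000000, -p*log2(p) = 0.500000
  p = 12/80 = 0.150000: log2(p) = -2.736966, -p*log2(p) = 0.410545
  p = 4/80 = 0.050000: log2(p) = -4.321928, -p*log2(p) = 0.216096
H = 0.464386 + 0.500000 + 0.332193 + 0.500000 + 0.410545 + 0.216096 = 2.423220

H = 2.4232 bits/symbol


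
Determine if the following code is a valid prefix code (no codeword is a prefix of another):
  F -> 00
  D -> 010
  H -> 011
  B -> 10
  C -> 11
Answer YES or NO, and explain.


Checking each pair (does one codeword prefix another?):
  F='00' vs D='010': no prefix
  F='00' vs H='011': no prefix
  F='00' vs B='10': no prefix
  F='00' vs C='11': no prefix
  D='010' vs F='00': no prefix
  D='010' vs H='011': no prefix
  D='010' vs B='10': no prefix
  D='010' vs C='11': no prefix
  H='011' vs F='00': no prefix
  H='011' vs D='010': no prefix
  H='011' vs B='10': no prefix
  H='011' vs C='11': no prefix
  B='10' vs F='00': no prefix
  B='10' vs D='010': no prefix
  B='10' vs H='011': no prefix
  B='10' vs C='11': no prefix
  C='11' vs F='00': no prefix
  C='11' vs D='010': no prefix
  C='11' vs H='011': no prefix
  C='11' vs B='10': no prefix
No violation found over all pairs.

YES -- this is a valid prefix code. No codeword is a prefix of any other codeword.


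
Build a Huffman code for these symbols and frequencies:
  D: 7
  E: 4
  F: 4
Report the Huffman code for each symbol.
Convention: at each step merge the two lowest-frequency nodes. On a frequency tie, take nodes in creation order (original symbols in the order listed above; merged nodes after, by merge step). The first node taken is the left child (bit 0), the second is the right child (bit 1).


Huffman tree construction:
Step 1: Merge E(4) + F(4) = 8
Step 2: Merge D(7) + (E+F)(8) = 15
Read each symbol's code off the tree from the root (left child = 0, right child = 1).

Codes:
  D: 0 (length 1)
  E: 10 (length 2)
  F: 11 (length 2)
Average code length: 23/15 = 1.5333 bits/symbol


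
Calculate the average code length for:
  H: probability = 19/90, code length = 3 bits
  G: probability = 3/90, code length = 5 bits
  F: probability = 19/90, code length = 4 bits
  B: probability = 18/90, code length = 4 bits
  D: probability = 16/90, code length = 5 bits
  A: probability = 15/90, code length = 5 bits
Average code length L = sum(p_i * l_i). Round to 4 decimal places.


Weighted contributions p_i * l_i:
  H: (19/90) * 3 = 57/90
  G: (3/90) * 5 = 15/90
  F: (19/90) * 4 = 76/90
  B: (18/90) * 4 = 72/90
  D: (16/90) * 5 = 80/90
  A: (15/90) * 5 = 75/90
Sum = (57 + 15 + 76 + 72 + 80 + 75)/90 = 375/90

L = 375/90 = 4.1667 bits/symbol


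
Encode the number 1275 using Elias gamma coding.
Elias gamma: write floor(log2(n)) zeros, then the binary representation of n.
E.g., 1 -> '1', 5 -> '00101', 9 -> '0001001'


num_bits = floor(log2(1275)) + 1 = 11
leading_zeros = num_bits - 1 = 10
binary(1275) = 10011111011

Elias gamma(1275) = '0000000000' + '10011111011' = 000000000010011111011 (21 bits)


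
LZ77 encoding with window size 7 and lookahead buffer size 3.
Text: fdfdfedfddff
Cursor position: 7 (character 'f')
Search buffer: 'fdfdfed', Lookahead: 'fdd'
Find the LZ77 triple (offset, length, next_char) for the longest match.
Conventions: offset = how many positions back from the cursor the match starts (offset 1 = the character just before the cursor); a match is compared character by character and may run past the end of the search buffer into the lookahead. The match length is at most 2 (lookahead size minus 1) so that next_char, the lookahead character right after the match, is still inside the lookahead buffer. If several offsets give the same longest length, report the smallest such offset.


Try each offset into the search buffer:
  offset=1 (pos 6, char 'd'): match length 0
  offset=2 (pos 5, char 'e'): match length 0
  offset=3 (pos 4, char 'f'): match length 1
  offset=4 (pos 3, char 'd'): match length 0
  offset=5 (pos 2, char 'f'): match length 2
  offset=6 (pos 1, char 'd'): match length 0
  offset=7 (pos 0, char 'f'): match length 2
Longest match has length 2, found at offsets 5, 7; take the smallest, offset 5.
next_char = character at position 7 + 2 = 9 -> 'd'

Best match: offset=5, length=2 (matching 'fd' starting at position 2)
LZ77 triple: (5, 2, 'd')


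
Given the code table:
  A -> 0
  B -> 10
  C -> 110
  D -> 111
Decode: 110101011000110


Decoding:
110 -> C
10 -> B
10 -> B
110 -> C
0 -> A
0 -> A
110 -> C


Result: CBBCAAC


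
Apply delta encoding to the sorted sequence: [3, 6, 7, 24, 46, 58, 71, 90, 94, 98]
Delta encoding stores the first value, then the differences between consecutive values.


First value: 3
Deltas:
  6 - 3 = 3
  7 - 6 = 1
  24 - 7 = 17
  46 - 24 = 22
  58 - 46 = 12
  71 - 58 = 13
  90 - 71 = 19
  94 - 90 = 4
  98 - 94 = 4


Delta encoded: [3, 3, 1, 17, 22, 12, 13, 19, 4, 4]


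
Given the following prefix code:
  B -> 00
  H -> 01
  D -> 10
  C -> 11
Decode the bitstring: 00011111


Decoding step by step:
Bits 00 -> B
Bits 01 -> H
Bits 11 -> C
Bits 11 -> C


Decoded message: BHCC


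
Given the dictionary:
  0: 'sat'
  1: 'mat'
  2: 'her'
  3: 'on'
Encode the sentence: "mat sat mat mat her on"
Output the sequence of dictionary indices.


Look up each word in the dictionary:
  'mat' -> 1
  'sat' -> 0
  'mat' -> 1
  'mat' -> 1
  'her' -> 2
  'on' -> 3

Encoded: [1, 0, 1, 1, 2, 3]


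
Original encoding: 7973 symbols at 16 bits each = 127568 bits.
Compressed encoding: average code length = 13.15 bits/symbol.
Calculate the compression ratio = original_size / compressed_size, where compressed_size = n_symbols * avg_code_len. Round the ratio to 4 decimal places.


original_size = n_symbols * orig_bits = 7973 * 16 = 127568 bits
compressed_size = n_symbols * avg_code_len = 7973 * 13.15 = 104844.95 bits
ratio = original_size / compressed_size = 127568 / 104844.95 = 1.2167

Compression ratio = 1.2167


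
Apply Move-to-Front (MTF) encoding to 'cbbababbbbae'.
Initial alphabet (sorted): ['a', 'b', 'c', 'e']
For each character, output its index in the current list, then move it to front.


MTF encoding:
'c': index 2 in ['a', 'b', 'c', 'e'] -> ['c', 'a', 'b', 'e']
'b': index 2 in ['c', 'a', 'b', 'e'] -> ['b', 'c', 'a', 'e']
'b': index 0 in ['b', 'c', 'a', 'e'] -> ['b', 'c', 'a', 'e']
'a': index 2 in ['b', 'c', 'a', 'e'] -> ['a', 'b', 'c', 'e']
'b': index 1 in ['a', 'b', 'c', 'e'] -> ['b', 'a', 'c', 'e']
'a': index 1 in ['b', 'a', 'c', 'e'] -> ['a', 'b', 'c', 'e']
'b': index 1 in ['a', 'b', 'c', 'e'] -> ['b', 'a', 'c', 'e']
'b': index 0 in ['b', 'a', 'c', 'e'] -> ['b', 'a', 'c', 'e']
'b': index 0 in ['b', 'a', 'c', 'e'] -> ['b', 'a', 'c', 'e']
'b': index 0 in ['b', 'a', 'c', 'e'] -> ['b', 'a', 'c', 'e']
'a': index 1 in ['b', 'a', 'c', 'e'] -> ['a', 'b', 'c', 'e']
'e': index 3 in ['a', 'b', 'c', 'e'] -> ['e', 'a', 'b', 'c']


Output: [2, 2, 0, 2, 1, 1, 1, 0, 0, 0, 1, 3]


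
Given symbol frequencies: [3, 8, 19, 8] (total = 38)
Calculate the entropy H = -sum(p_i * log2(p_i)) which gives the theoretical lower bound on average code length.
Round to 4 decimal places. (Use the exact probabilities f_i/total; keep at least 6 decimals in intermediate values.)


Per-symbol terms -p_i * log2(p_i) with p_i = f_i/38:
  p = 3/38 = 0.078947: log2(p) = -3.662965, -p*log2(p) = 0.289181
  p = 8/38 = 0.210526: log2(p) = -2.247928, -p*log2(p) = 0.473248
  p = 19/38 = 0.500000: log2(p) = -1.000000, -p*log2(p) = 0.500000
  p = 8/38 = 0.210526: log2(p) = -2.247928, -p*log2(p) = 0.473248
H = 0.289181 + 0.473248 + 0.500000 + 0.473248 = 1.735677

H = 1.7357 bits/symbol


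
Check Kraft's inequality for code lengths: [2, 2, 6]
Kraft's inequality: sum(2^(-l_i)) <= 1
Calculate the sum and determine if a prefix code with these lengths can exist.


Sum = 2^(-2) + 2^(-2) + 2^(-6)
    = 0.25 + 0.25 + 0.015625
    = 33/64 = 0.515625
Since 0.515625 <= 1, Kraft's inequality IS satisfied.
A prefix code with these lengths CAN exist.

Kraft sum = 0.515625. Satisfied.


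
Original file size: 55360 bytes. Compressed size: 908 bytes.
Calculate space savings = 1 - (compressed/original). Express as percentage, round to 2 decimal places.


ratio = compressed/original = 908/55360 = 0.016402
savings = 1 - ratio = 1 - 0.016402 = 0.983598
as a percentage: 0.983598 * 100 = 98.36%

Space savings = 1 - 908/55360 = 98.36%


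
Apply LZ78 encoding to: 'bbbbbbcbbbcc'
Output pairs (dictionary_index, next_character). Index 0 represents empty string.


LZ78 encoding steps:
Dictionary: {0: ''}
Step 1: w='' (idx 0), next='b' -> output (0, 'b'), add 'b' as idx 1
Step 2: w='b' (idx 1), next='b' -> output (1, 'b'), add 'bb' as idx 2
Step 3: w='bb' (idx 2), next='b' -> output (2, 'b'), add 'bbb' as idx 3
Step 4: w='' (idx 0), next='c' -> output (0, 'c'), add 'c' as idx 4
Step 5: w='bbb' (idx 3), next='c' -> output (3, 'c'), add 'bbbc' as idx 5
Step 6: w='c' (idx 4), end of input -> output (4, '')


Encoded: [(0, 'b'), (1, 'b'), (2, 'b'), (0, 'c'), (3, 'c'), (4, '')]


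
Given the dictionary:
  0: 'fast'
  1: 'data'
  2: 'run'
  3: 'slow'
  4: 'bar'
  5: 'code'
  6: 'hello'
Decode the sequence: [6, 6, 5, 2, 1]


Look up each index in the dictionary:
  6 -> 'hello'
  6 -> 'hello'
  5 -> 'code'
  2 -> 'run'
  1 -> 'data'

Decoded: "hello hello code run data"


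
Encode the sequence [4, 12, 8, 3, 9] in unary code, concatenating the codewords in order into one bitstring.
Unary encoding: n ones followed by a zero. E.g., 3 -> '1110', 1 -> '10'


Encode each number as n ones followed by a terminating 0:
  4 -> 11110 (5 bits)
  12 -> 1111111111110 (13 bits)
  8 -> 111111110 (9 bits)
  3 -> 1110 (4 bits)
  9 -> 1111111110 (10 bits)
Total length = 5 + 13 + 9 + 4 + 10 = 41 bits.

Unary([4, 12, 8, 3, 9]) = 11110111111111111011111111011101111111110 (41 bits)


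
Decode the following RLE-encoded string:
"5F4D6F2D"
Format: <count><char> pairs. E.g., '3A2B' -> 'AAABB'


Expanding each <count><char> pair:
  5F -> 'FFFFF'
  4D -> 'DDDD'
  6F -> 'FFFFFF'
  2D -> 'DD'

Decoded = FFFFFDDDDFFFFFFDD


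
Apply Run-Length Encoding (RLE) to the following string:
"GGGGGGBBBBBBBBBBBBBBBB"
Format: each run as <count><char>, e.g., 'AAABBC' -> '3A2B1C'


Scanning runs left to right:
  i=0: run of 'G' x 6 -> '6G'
  i=6: run of 'B' x 16 -> '16B'

RLE = 6G16B


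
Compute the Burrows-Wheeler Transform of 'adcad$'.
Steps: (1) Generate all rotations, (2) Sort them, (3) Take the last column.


Rotations (sorted):
  0: $adcad -> last char: d
  1: ad$adc -> last char: c
  2: adcad$ -> last char: $
  3: cad$ad -> last char: d
  4: d$adca -> last char: a
  5: dcad$a -> last char: a


BWT = dc$daa


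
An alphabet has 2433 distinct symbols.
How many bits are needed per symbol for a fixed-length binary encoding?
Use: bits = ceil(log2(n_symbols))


log2(2433) = 11.2485
Bracket: 2^11 = 2048 < 2433 <= 2^12 = 4096
So ceil(log2(2433)) = 12

bits = ceil(log2(2433)) = ceil(11.2485) = 12 bits


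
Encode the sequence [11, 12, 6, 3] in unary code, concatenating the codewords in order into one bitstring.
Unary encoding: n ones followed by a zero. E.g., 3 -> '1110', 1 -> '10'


Encode each number as n ones followed by a terminating 0:
  11 -> 111111111110 (12 bits)
  12 -> 1111111111110 (13 bits)
  6 -> 1111110 (7 bits)
  3 -> 1110 (4 bits)
Total length = 12 + 13 + 7 + 4 = 36 bits.

Unary([11, 12, 6, 3]) = 111111111110111111111111011111101110 (36 bits)


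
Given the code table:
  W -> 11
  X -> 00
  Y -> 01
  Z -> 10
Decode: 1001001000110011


Decoding:
10 -> Z
01 -> Y
00 -> X
10 -> Z
00 -> X
11 -> W
00 -> X
11 -> W


Result: ZYXZXWXW


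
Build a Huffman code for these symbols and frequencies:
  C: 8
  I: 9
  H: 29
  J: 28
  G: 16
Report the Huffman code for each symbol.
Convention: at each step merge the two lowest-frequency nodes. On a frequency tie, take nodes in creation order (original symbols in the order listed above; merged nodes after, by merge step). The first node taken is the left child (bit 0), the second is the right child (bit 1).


Huffman tree construction:
Step 1: Merge C(8) + I(9) = 17
Step 2: Merge G(16) + (C+I)(17) = 33
Step 3: Merge J(28) + H(29) = 57
Step 4: Merge (G+(C+I))(33) + (J+H)(57) = 90
Read each symbol's code off the tree from the root (left child = 0, right child = 1).

Codes:
  C: 010 (length 3)
  I: 011 (length 3)
  H: 11 (length 2)
  J: 10 (length 2)
  G: 00 (length 2)
Average code length: 197/90 = 2.1889 bits/symbol


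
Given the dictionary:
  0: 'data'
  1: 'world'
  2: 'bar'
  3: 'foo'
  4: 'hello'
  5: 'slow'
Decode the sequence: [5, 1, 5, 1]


Look up each index in the dictionary:
  5 -> 'slow'
  1 -> 'world'
  5 -> 'slow'
  1 -> 'world'

Decoded: "slow world slow world"


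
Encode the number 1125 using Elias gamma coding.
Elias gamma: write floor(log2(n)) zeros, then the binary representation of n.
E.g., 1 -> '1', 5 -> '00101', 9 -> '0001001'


num_bits = floor(log2(1125)) + 1 = 11
leading_zeros = num_bits - 1 = 10
binary(1125) = 10001100101

Elias gamma(1125) = '0000000000' + '10001100101' = 000000000010001100101 (21 bits)


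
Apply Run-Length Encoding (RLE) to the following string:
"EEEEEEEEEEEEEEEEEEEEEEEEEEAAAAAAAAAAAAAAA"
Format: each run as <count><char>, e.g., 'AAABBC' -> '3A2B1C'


Scanning runs left to right:
  i=0: run of 'E' x 26 -> '26E'
  i=26: run of 'A' x 15 -> '15A'

RLE = 26E15A


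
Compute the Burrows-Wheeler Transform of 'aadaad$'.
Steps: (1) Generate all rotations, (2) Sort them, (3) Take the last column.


Rotations (sorted):
  0: $aadaad -> last char: d
  1: aad$aad -> last char: d
  2: aadaad$ -> last char: $
  3: ad$aada -> last char: a
  4: adaad$a -> last char: a
  5: d$aadaa -> last char: a
  6: daad$aa -> last char: a


BWT = dd$aaaa


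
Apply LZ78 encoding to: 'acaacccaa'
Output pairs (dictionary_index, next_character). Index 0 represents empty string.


LZ78 encoding steps:
Dictionary: {0: ''}
Step 1: w='' (idx 0), next='a' -> output (0, 'a'), add 'a' as idx 1
Step 2: w='' (idx 0), next='c' -> output (0, 'c'), add 'c' as idx 2
Step 3: w='a' (idx 1), next='a' -> output (1, 'a'), add 'aa' as idx 3
Step 4: w='c' (idx 2), next='c' -> output (2, 'c'), add 'cc' as idx 4
Step 5: w='c' (idx 2), next='a' -> output (2, 'a'), add 'ca' as idx 5
Step 6: w='a' (idx 1), end of input -> output (1, '')


Encoded: [(0, 'a'), (0, 'c'), (1, 'a'), (2, 'c'), (2, 'a'), (1, '')]


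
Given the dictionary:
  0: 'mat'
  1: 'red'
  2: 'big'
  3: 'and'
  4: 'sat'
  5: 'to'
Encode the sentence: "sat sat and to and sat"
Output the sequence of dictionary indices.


Look up each word in the dictionary:
  'sat' -> 4
  'sat' -> 4
  'and' -> 3
  'to' -> 5
  'and' -> 3
  'sat' -> 4

Encoded: [4, 4, 3, 5, 3, 4]


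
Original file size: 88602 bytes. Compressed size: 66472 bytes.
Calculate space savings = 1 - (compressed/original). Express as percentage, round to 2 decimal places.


ratio = compressed/original = 66472/88602 = 0.750231
savings = 1 - ratio = 1 - 0.750231 = 0.249769
as a percentage: 0.249769 * 100 = 24.98%

Space savings = 1 - 66472/88602 = 24.98%


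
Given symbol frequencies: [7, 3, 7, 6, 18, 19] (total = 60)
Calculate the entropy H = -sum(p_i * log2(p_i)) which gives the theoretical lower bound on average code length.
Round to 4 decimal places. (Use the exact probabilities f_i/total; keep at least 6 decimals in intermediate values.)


Per-symbol terms -p_i * log2(p_i) with p_i = f_i/60:
  p = 7/60 = 0.116667: log2(p) = -3.099536, -p*log2(p) = 0.361612
  p = 3/60 = 0.050000: log2(p) = -4.321928, -p*log2(p) = 0.216096
  p = 7/60 = 0.116667: log2(p) = -3.099536, -p*log2(p) = 0.361612
  p = 6/60 = 0.100000: log2(p) = -3.321928, -p*log2(p) = 0.332193
  p = 18/60 = 0.300000: log2(p) = -1.736966, -p*log2(p) = 0.521090
  p = 19/60 = 0.316667: log2(p) = -1.658963, -p*log2(p) = 0.525338
H = 0.361612 + 0.216096 + 0.361612 + 0.332193 + 0.521090 + 0.525338 = 2.317941

H = 2.3179 bits/symbol


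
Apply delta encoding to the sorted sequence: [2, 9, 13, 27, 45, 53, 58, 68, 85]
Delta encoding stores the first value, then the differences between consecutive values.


First value: 2
Deltas:
  9 - 2 = 7
  13 - 9 = 4
  27 - 13 = 14
  45 - 27 = 18
  53 - 45 = 8
  58 - 53 = 5
  68 - 58 = 10
  85 - 68 = 17


Delta encoded: [2, 7, 4, 14, 18, 8, 5, 10, 17]


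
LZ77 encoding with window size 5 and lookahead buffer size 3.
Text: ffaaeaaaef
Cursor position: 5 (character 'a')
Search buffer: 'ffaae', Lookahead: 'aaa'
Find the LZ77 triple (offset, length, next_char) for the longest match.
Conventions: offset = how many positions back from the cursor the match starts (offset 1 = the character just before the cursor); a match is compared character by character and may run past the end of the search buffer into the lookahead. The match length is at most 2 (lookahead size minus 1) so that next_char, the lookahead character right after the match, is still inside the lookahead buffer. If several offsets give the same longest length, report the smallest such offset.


Try each offset into the search buffer:
  offset=1 (pos 4, char 'e'): match length 0
  offset=2 (pos 3, char 'a'): match length 1
  offset=3 (pos 2, char 'a'): match length 2
  offset=4 (pos 1, char 'f'): match length 0
  offset=5 (pos 0, char 'f'): match length 0
Longest match has length 2 at offset 3.
next_char = character at position 5 + 2 = 7 -> 'a'

Best match: offset=3, length=2 (matching 'aa' starting at position 2)
LZ77 triple: (3, 2, 'a')


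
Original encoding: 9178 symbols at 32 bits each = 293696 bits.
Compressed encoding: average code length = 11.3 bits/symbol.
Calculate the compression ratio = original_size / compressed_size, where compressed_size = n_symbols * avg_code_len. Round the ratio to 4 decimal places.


original_size = n_symbols * orig_bits = 9178 * 32 = 293696 bits
compressed_size = n_symbols * avg_code_len = 9178 * 11.3 = 103711.4 bits
ratio = original_size / compressed_size = 293696 / 103711.4 = 2.8319

Compression ratio = 2.8319


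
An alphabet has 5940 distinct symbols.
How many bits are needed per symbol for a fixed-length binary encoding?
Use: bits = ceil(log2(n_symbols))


log2(5940) = 12.5362
Bracket: 2^12 = 4096 < 5940 <= 2^13 = 8192
So ceil(log2(5940)) = 13

bits = ceil(log2(5940)) = ceil(12.5362) = 13 bits


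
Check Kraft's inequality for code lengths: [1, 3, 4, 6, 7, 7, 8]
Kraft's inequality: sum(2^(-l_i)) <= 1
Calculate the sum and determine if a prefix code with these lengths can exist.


Sum = 2^(-1) + 2^(-3) + 2^(-4) + 2^(-6) + 2^(-7) + 2^(-7) + 2^(-8)
    = 0.5 + 0.125 + 0.0625 + 0.015625 + 0.0078125 + 0.0078125 + 0.00390625
    = 185/256 = 0.72265625
Since 0.72265625 <= 1, Kraft's inequality IS satisfied.
A prefix code with these lengths CAN exist.

Kraft sum = 0.72265625. Satisfied.


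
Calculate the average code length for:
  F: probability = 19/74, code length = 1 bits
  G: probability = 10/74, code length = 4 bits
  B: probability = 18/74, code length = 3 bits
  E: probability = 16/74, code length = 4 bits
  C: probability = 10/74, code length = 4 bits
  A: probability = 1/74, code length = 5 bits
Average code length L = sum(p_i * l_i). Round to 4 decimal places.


Weighted contributions p_i * l_i:
  F: (19/74) * 1 = 19/74
  G: (10/74) * 4 = 40/74
  B: (18/74) * 3 = 54/74
  E: (16/74) * 4 = 64/74
  C: (10/74) * 4 = 40/74
  A: (1/74) * 5 = 5/74
Sum = (19 + 40 + 54 + 64 + 40 + 5)/74 = 222/74

L = 222/74 = 3.0000 bits/symbol


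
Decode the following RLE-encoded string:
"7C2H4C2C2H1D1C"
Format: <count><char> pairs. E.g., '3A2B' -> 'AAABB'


Expanding each <count><char> pair:
  7C -> 'CCCCCCC'
  2H -> 'HH'
  4C -> 'CCCC'
  2C -> 'CC'
  2H -> 'HH'
  1D -> 'D'
  1C -> 'C'

Decoded = CCCCCCCHHCCCCCCHHDC


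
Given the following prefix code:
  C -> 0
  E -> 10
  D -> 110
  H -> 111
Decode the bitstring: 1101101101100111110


Decoding step by step:
Bits 110 -> D
Bits 110 -> D
Bits 110 -> D
Bits 110 -> D
Bits 0 -> C
Bits 111 -> H
Bits 110 -> D


Decoded message: DDDDCHD


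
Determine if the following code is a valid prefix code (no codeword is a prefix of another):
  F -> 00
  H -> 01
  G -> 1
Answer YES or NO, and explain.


Checking each pair (does one codeword prefix another?):
  F='00' vs H='01': no prefix
  F='00' vs G='1': no prefix
  H='01' vs F='00': no prefix
  H='01' vs G='1': no prefix
  G='1' vs F='00': no prefix
  G='1' vs H='01': no prefix
No violation found over all pairs.

YES -- this is a valid prefix code. No codeword is a prefix of any other codeword.
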